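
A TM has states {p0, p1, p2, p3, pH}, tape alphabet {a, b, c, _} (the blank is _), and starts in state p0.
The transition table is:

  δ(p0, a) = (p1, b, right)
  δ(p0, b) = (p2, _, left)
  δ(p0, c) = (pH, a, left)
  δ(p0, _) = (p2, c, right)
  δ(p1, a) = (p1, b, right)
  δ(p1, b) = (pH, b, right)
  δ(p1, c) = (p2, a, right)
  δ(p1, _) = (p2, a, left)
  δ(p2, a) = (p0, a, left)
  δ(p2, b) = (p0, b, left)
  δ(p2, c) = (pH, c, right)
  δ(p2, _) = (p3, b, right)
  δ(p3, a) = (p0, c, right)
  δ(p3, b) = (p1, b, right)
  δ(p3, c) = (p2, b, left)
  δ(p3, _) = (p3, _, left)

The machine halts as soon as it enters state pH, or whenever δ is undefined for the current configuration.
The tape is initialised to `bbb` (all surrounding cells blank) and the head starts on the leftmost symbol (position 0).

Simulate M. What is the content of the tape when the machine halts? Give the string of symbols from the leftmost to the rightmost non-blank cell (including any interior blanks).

p0 | ___[b]bb   read b → write _, move left, go to p2
p2 | __[_]_bb   read _ → write b, move right, go to p3
p3 | __b[_]bb   read _ → write _, move left, go to p3
p3 | __[b]_bb   read b → write b, move right, go to p1
p1 | __b[_]bb   read _ → write a, move left, go to p2
p2 | __[b]abb   read b → write b, move left, go to p0
p0 | _[_]babb   read _ → write c, move right, go to p2
p2 | _c[b]abb   read b → write b, move left, go to p0
p0 | _[c]babb   read c → write a, move left, go to pH
pH | [_]ababb
The non-blank tape span at halt is ababb.

ababb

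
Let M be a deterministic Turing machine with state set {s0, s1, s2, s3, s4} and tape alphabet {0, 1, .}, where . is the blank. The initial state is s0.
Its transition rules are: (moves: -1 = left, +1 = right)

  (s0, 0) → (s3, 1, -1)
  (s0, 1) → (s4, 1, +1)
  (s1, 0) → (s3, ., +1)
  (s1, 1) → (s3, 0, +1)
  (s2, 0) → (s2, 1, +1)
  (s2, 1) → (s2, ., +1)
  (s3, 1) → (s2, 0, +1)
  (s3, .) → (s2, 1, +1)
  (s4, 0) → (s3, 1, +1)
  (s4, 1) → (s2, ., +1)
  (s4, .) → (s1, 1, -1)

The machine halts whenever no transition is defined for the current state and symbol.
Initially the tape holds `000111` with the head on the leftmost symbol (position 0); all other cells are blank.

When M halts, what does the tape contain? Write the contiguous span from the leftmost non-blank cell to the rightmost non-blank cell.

1.11

state=s0 head=0 tape=.[0]00111.   (s0,0)→(s3,1,-1)
state=s3 head=-1 tape=[.]100111.   (s3,.)→(s2,1,+1)
state=s2 head=0 tape=1[1]00111.   (s2,1)→(s2,.,+1)
state=s2 head=1 tape=1.[0]0111.   (s2,0)→(s2,1,+1)
state=s2 head=2 tape=1.1[0]111.   (s2,0)→(s2,1,+1)
state=s2 head=3 tape=1.11[1]11.   (s2,1)→(s2,.,+1)
state=s2 head=4 tape=1.11.[1]1.   (s2,1)→(s2,.,+1)
state=s2 head=5 tape=1.11..[1].   (s2,1)→(s2,.,+1)
state=s2 head=6 tape=1.11...[.]
The non-blank tape span at halt is 1.11.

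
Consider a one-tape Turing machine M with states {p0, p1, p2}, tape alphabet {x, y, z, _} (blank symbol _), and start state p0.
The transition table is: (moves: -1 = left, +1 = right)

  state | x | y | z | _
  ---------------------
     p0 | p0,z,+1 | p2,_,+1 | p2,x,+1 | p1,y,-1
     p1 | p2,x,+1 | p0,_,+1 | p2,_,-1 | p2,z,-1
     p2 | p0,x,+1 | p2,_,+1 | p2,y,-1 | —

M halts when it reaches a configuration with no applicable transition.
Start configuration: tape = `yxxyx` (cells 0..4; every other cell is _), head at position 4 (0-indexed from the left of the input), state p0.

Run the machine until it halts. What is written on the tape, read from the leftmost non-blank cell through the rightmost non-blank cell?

yxx__y

state=p0 head=4 tape=yxxy[x]_   (p0,x)→(p0,z,+1)
state=p0 head=5 tape=yxxyz[_]   (p0,_)→(p1,y,-1)
state=p1 head=4 tape=yxxy[z]y   (p1,z)→(p2,_,-1)
state=p2 head=3 tape=yxx[y]_y   (p2,y)→(p2,_,+1)
state=p2 head=4 tape=yxx_[_]y
The non-blank tape span at halt is yxx__y.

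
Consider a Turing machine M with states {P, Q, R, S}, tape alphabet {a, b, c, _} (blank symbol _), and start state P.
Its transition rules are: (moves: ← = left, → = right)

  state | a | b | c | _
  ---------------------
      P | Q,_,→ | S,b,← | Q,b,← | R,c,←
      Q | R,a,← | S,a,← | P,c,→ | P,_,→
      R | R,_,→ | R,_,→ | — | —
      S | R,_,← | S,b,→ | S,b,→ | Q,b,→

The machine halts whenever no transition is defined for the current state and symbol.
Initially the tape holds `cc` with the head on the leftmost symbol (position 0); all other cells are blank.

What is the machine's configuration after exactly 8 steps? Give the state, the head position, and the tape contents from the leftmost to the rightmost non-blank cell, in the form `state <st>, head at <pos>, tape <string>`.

P | _[c]c   read c → write b, move ←, go to Q
Q | [_]bc   read _ → write _, move →, go to P
P | _[b]c   read b → write b, move ←, go to S
S | [_]bc   read _ → write b, move →, go to Q
Q | b[b]c   read b → write a, move ←, go to S
S | [b]ac   read b → write b, move →, go to S
S | b[a]c   read a → write _, move ←, go to R
R | [b]_c   read b → write _, move →, go to R
R | _[_]c
After 8 steps: state R, head at 0, tape c.

state R, head at 0, tape c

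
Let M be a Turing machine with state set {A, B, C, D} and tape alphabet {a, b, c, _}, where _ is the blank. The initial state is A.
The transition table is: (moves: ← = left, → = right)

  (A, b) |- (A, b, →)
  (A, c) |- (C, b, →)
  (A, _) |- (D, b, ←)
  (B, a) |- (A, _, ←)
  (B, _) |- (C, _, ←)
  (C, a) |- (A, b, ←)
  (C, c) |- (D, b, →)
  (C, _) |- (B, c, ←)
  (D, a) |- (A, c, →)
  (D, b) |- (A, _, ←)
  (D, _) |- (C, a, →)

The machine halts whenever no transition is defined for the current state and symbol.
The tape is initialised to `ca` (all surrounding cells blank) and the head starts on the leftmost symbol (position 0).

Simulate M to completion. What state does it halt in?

state=A head=0 tape=__[c]a_   (A,c)→(C,b,→)
state=C head=1 tape=__b[a]_   (C,a)→(A,b,←)
state=A head=0 tape=__[b]b_   (A,b)→(A,b,→)
state=A head=1 tape=__b[b]_   (A,b)→(A,b,→)
state=A head=2 tape=__bb[_]   (A,_)→(D,b,←)
state=D head=1 tape=__b[b]b   (D,b)→(A,_,←)
state=A head=0 tape=__[b]_b   (A,b)→(A,b,→)
state=A head=1 tape=__b[_]b   (A,_)→(D,b,←)
state=D head=0 tape=__[b]bb   (D,b)→(A,_,←)
state=A head=-1 tape=_[_]_bb   (A,_)→(D,b,←)
state=D head=-2 tape=[_]b_bb   (D,_)→(C,a,→)
state=C head=-1 tape=a[b]_bb
No transition is defined for (C, b); M halts in state C.

C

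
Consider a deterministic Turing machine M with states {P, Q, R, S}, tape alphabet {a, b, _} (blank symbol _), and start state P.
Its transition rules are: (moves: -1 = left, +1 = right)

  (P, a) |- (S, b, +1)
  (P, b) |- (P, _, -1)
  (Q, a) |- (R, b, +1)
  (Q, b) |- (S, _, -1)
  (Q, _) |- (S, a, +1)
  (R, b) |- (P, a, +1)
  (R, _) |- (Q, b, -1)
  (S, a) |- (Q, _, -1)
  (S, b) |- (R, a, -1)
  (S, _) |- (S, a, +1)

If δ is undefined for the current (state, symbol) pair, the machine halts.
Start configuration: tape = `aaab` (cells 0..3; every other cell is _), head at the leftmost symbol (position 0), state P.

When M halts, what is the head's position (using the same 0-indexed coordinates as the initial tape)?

-1

P | __[a]aab   read a → write b, move +1, go to S
S | __b[a]ab   read a → write _, move -1, go to Q
Q | __[b]_ab   read b → write _, move -1, go to S
S | _[_]__ab   read _ → write a, move +1, go to S
S | _a[_]_ab   read _ → write a, move +1, go to S
S | _aa[_]ab   read _ → write a, move +1, go to S
S | _aaa[a]b   read a → write _, move -1, go to Q
Q | _aa[a]_b   read a → write b, move +1, go to R
R | _aab[_]b   read _ → write b, move -1, go to Q
Q | _aa[b]bb   read b → write _, move -1, go to S
S | _a[a]_bb   read a → write _, move -1, go to Q
Q | _[a]__bb   read a → write b, move +1, go to R
R | _b[_]_bb   read _ → write b, move -1, go to Q
Q | _[b]b_bb   read b → write _, move -1, go to S
S | [_]_b_bb   read _ → write a, move +1, go to S
S | a[_]b_bb   read _ → write a, move +1, go to S
S | aa[b]_bb   read b → write a, move -1, go to R
R | a[a]a_bb
At halt the head is at cell -1.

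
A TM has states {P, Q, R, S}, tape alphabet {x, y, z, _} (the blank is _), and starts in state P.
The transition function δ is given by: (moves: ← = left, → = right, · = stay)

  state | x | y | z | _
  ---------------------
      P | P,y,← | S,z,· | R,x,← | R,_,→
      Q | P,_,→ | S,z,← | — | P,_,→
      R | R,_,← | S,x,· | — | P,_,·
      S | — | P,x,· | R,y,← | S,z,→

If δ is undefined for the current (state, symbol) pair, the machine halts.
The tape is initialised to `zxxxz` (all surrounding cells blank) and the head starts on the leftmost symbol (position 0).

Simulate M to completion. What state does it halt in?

P | _[z]xxxz   read z → write x, move ←, go to R
R | [_]xxxxz   read _ → write _, move ·, go to P
P | [_]xxxxz   read _ → write _, move →, go to R
R | _[x]xxxz   read x → write _, move ←, go to R
R | [_]_xxxz   read _ → write _, move ·, go to P
P | [_]_xxxz   read _ → write _, move →, go to R
R | _[_]xxxz   read _ → write _, move ·, go to P
P | _[_]xxxz   read _ → write _, move →, go to R
R | __[x]xxz   read x → write _, move ←, go to R
R | _[_]_xxz   read _ → write _, move ·, go to P
P | _[_]_xxz   read _ → write _, move →, go to R
R | __[_]xxz   read _ → write _, move ·, go to P
P | __[_]xxz   read _ → write _, move →, go to R
R | ___[x]xz   read x → write _, move ←, go to R
R | __[_]_xz   read _ → write _, move ·, go to P
P | __[_]_xz   read _ → write _, move →, go to R
R | ___[_]xz   read _ → write _, move ·, go to P
P | ___[_]xz   read _ → write _, move →, go to R
R | ____[x]z   read x → write _, move ←, go to R
R | ___[_]_z   read _ → write _, move ·, go to P
P | ___[_]_z   read _ → write _, move →, go to R
R | ____[_]z   read _ → write _, move ·, go to P
P | ____[_]z   read _ → write _, move →, go to R
R | _____[z]
No transition is defined for (R, z); M halts in state R.

R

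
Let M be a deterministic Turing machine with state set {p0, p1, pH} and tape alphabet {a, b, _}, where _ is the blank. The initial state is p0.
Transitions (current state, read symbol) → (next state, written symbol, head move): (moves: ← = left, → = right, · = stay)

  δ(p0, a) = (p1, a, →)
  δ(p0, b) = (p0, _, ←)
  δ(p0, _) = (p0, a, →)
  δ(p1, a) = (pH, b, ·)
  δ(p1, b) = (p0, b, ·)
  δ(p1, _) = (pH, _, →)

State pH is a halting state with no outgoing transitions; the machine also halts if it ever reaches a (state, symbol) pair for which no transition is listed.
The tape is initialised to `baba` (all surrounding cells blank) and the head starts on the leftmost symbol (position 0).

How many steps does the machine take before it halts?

8

state=p0 head=0 tape=_[b]aba   (p0,b)→(p0,_,←)
state=p0 head=-1 tape=[_]_aba   (p0,_)→(p0,a,→)
state=p0 head=0 tape=a[_]aba   (p0,_)→(p0,a,→)
state=p0 head=1 tape=aa[a]ba   (p0,a)→(p1,a,→)
state=p1 head=2 tape=aaa[b]a   (p1,b)→(p0,b,·)
state=p0 head=2 tape=aaa[b]a   (p0,b)→(p0,_,←)
state=p0 head=1 tape=aa[a]_a   (p0,a)→(p1,a,→)
state=p1 head=2 tape=aaa[_]a   (p1,_)→(pH,_,→)
state=pH head=3 tape=aaa_[a]
M halts after 8 transitions.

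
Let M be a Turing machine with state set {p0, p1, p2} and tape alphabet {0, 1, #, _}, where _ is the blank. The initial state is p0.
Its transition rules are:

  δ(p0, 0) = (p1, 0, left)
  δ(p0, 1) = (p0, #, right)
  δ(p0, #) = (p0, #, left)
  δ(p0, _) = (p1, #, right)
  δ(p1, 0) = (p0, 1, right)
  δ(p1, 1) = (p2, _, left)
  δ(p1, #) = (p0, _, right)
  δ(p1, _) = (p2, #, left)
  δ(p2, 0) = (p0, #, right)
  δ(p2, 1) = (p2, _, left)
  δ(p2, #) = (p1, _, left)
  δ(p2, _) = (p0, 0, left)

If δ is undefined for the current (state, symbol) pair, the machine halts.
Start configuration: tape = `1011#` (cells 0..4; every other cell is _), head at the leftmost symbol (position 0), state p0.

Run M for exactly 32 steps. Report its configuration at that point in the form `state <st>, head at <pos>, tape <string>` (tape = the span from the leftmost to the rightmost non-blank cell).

p0 | ____[1]011#   read 1 → write #, move right, go to p0
p0 | ____#[0]11#   read 0 → write 0, move left, go to p1
p1 | ____[#]011#   read # → write _, move right, go to p0
p0 | _____[0]11#   read 0 → write 0, move left, go to p1
p1 | ____[_]011#   read _ → write #, move left, go to p2
p2 | ___[_]#011#   read _ → write 0, move left, go to p0
p0 | __[_]0#011#   read _ → write #, move right, go to p1
p1 | __#[0]#011#   read 0 → write 1, move right, go to p0
p0 | __#1[#]011#   read # → write #, move left, go to p0
p0 | __#[1]#011#   read 1 → write #, move right, go to p0
p0 | __##[#]011#   read # → write #, move left, go to p0
p0 | __#[#]#011#   read # → write #, move left, go to p0
p0 | __[#]##011#   read # → write #, move left, go to p0
p0 | _[_]###011#   read _ → write #, move right, go to p1
p1 | _#[#]##011#   read # → write _, move right, go to p0
p0 | _#_[#]#011#   read # → write #, move left, go to p0
p0 | _#[_]##011#   read _ → write #, move right, go to p1
p1 | _##[#]#011#   read # → write _, move right, go to p0
p0 | _##_[#]011#   read # → write #, move left, go to p0
p0 | _##[_]#011#   read _ → write #, move right, go to p1
p1 | _###[#]011#   read # → write _, move right, go to p0
p0 | _###_[0]11#   read 0 → write 0, move left, go to p1
p1 | _###[_]011#   read _ → write #, move left, go to p2
p2 | _##[#]#011#   read # → write _, move left, go to p1
p1 | _#[#]_#011#   read # → write _, move right, go to p0
p0 | _#_[_]#011#   read _ → write #, move right, go to p1
p1 | _#_#[#]011#   read # → write _, move right, go to p0
p0 | _#_#_[0]11#   read 0 → write 0, move left, go to p1
p1 | _#_#[_]011#   read _ → write #, move left, go to p2
p2 | _#_[#]#011#   read # → write _, move left, go to p1
p1 | _#[_]_#011#   read _ → write #, move left, go to p2
p2 | _[#]#_#011#   read # → write _, move left, go to p1
p1 | [_]_#_#011#
After 32 steps: state p1, head at -4, tape #_#011#.

state p1, head at -4, tape #_#011#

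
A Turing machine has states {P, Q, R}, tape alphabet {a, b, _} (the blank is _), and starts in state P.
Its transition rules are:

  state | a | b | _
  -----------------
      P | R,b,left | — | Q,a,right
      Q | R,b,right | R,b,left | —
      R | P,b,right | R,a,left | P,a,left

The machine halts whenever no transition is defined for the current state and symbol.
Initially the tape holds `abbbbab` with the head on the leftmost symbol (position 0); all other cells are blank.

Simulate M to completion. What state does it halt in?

P

state=P head=0 tape=____[a]bbbbab   (P,a)→(R,b,left)
state=R head=-1 tape=___[_]bbbbbab   (R,_)→(P,a,left)
state=P head=-2 tape=__[_]abbbbbab   (P,_)→(Q,a,right)
state=Q head=-1 tape=__a[a]bbbbbab   (Q,a)→(R,b,right)
state=R head=0 tape=__ab[b]bbbbab   (R,b)→(R,a,left)
state=R head=-1 tape=__a[b]abbbbab   (R,b)→(R,a,left)
state=R head=-2 tape=__[a]aabbbbab   (R,a)→(P,b,right)
state=P head=-1 tape=__b[a]abbbbab   (P,a)→(R,b,left)
state=R head=-2 tape=__[b]babbbbab   (R,b)→(R,a,left)
state=R head=-3 tape=_[_]ababbbbab   (R,_)→(P,a,left)
state=P head=-4 tape=[_]aababbbbab   (P,_)→(Q,a,right)
state=Q head=-3 tape=a[a]ababbbbab   (Q,a)→(R,b,right)
state=R head=-2 tape=ab[a]babbbbab   (R,a)→(P,b,right)
state=P head=-1 tape=abb[b]abbbbab
No transition is defined for (P, b); M halts in state P.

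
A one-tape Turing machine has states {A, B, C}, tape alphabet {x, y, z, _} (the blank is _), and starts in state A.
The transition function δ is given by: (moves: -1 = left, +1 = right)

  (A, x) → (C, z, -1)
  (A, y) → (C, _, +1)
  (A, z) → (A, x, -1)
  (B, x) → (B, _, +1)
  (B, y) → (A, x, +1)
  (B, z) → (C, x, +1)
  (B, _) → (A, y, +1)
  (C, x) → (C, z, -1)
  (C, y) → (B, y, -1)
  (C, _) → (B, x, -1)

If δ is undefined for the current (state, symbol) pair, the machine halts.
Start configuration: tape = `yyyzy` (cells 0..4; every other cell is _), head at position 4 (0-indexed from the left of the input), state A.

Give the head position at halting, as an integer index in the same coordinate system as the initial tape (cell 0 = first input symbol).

A | yyyz[y]_   read y → write _, move +1, go to C
C | yyyz_[_]   read _ → write x, move -1, go to B
B | yyyz[_]x   read _ → write y, move +1, go to A
A | yyyzy[x]   read x → write z, move -1, go to C
C | yyyz[y]z   read y → write y, move -1, go to B
B | yyy[z]yz   read z → write x, move +1, go to C
C | yyyx[y]z   read y → write y, move -1, go to B
B | yyy[x]yz   read x → write _, move +1, go to B
B | yyy_[y]z   read y → write x, move +1, go to A
A | yyy_x[z]   read z → write x, move -1, go to A
A | yyy_[x]x   read x → write z, move -1, go to C
C | yyy[_]zx   read _ → write x, move -1, go to B
B | yy[y]xzx   read y → write x, move +1, go to A
A | yyx[x]zx   read x → write z, move -1, go to C
C | yy[x]zzx   read x → write z, move -1, go to C
C | y[y]zzzx   read y → write y, move -1, go to B
B | [y]yzzzx   read y → write x, move +1, go to A
A | x[y]zzzx   read y → write _, move +1, go to C
C | x_[z]zzx
At halt the head is at cell 2.

2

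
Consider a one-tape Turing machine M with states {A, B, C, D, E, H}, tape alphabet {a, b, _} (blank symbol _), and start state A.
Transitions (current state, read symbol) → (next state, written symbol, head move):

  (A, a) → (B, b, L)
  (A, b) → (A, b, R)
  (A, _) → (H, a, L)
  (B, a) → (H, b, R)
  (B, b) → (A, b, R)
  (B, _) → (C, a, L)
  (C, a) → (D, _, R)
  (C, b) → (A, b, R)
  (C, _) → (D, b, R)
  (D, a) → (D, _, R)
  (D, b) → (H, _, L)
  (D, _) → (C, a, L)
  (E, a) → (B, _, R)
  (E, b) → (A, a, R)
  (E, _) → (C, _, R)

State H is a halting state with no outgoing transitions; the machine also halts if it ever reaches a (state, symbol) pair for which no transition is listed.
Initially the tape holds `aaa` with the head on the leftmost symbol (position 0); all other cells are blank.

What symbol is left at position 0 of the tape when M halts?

state=A head=0 tape=__[a]aa   (A,a)→(B,b,L)
state=B head=-1 tape=_[_]baa   (B,_)→(C,a,L)
state=C head=-2 tape=[_]abaa   (C,_)→(D,b,R)
state=D head=-1 tape=b[a]baa   (D,a)→(D,_,R)
state=D head=0 tape=b_[b]aa   (D,b)→(H,_,L)
state=H head=-1 tape=b[_]_aa
Cell 0 holds _ when M halts.

_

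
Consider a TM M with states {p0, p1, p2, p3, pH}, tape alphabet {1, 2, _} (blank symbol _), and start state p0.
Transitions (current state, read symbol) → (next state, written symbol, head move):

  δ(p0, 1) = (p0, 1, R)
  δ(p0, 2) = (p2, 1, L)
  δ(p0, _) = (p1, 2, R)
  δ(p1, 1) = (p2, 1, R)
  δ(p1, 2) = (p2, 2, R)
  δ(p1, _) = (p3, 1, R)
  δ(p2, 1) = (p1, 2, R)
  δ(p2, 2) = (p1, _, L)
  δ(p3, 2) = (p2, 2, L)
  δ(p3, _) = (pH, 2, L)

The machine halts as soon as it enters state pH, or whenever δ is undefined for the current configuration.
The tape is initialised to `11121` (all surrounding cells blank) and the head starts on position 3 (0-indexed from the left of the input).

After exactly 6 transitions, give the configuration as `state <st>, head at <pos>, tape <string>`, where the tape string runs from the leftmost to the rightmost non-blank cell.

state pH, head at 5, tape 1121212

p0 | 111[2]1__   read 2 → write 1, move L, go to p2
p2 | 11[1]11__   read 1 → write 2, move R, go to p1
p1 | 112[1]1__   read 1 → write 1, move R, go to p2
p2 | 1121[1]__   read 1 → write 2, move R, go to p1
p1 | 11212[_]_   read _ → write 1, move R, go to p3
p3 | 112121[_]   read _ → write 2, move L, go to pH
pH | 11212[1]2
After 6 steps: state pH, head at 5, tape 1121212.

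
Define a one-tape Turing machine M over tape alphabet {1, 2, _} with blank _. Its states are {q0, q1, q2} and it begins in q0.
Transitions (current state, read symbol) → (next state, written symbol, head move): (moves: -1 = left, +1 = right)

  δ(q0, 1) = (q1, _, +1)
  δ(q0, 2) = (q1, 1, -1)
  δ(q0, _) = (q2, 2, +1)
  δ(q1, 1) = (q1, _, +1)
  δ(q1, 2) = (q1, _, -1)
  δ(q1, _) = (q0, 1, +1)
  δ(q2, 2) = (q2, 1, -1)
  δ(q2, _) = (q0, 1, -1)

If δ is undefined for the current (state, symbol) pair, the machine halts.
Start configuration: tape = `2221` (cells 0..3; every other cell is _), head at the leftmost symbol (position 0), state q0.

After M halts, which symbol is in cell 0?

q0 | _[2]221   read 2 → write 1, move -1, go to q1
q1 | [_]1221   read _ → write 1, move +1, go to q0
q0 | 1[1]221   read 1 → write _, move +1, go to q1
q1 | 1_[2]21   read 2 → write _, move -1, go to q1
q1 | 1[_]_21   read _ → write 1, move +1, go to q0
q0 | 11[_]21   read _ → write 2, move +1, go to q2
q2 | 112[2]1   read 2 → write 1, move -1, go to q2
q2 | 11[2]11   read 2 → write 1, move -1, go to q2
q2 | 1[1]111
Cell 0 holds 1 when M halts.

1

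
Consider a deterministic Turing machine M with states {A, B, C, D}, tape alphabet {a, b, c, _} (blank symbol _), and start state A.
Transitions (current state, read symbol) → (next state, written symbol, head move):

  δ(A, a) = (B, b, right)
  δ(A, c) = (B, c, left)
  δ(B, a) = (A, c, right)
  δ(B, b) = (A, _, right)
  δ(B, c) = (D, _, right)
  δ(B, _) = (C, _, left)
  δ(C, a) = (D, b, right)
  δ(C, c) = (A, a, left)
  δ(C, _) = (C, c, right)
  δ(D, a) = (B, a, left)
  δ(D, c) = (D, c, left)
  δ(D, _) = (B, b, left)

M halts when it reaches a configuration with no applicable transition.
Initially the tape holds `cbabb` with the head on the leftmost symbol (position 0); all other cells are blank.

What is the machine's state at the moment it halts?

A | ____[c]babb   read c → write c, move left, go to B
B | ___[_]cbabb   read _ → write _, move left, go to C
C | __[_]_cbabb   read _ → write c, move right, go to C
C | __c[_]cbabb   read _ → write c, move right, go to C
C | __cc[c]babb   read c → write a, move left, go to A
A | __c[c]ababb   read c → write c, move left, go to B
B | __[c]cababb   read c → write _, move right, go to D
D | ___[c]ababb   read c → write c, move left, go to D
D | __[_]cababb   read _ → write b, move left, go to B
B | _[_]bcababb   read _ → write _, move left, go to C
C | [_]_bcababb   read _ → write c, move right, go to C
C | c[_]bcababb   read _ → write c, move right, go to C
C | cc[b]cababb
No transition is defined for (C, b); M halts in state C.

C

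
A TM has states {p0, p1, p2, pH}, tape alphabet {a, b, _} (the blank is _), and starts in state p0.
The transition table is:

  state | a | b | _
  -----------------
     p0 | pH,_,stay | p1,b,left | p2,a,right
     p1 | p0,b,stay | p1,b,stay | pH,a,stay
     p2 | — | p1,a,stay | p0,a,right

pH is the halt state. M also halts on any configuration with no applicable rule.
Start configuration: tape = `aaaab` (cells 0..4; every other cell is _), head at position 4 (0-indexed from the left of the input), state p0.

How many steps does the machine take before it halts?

10

state=p0 head=4 tape=_aaaa[b]   (p0,b)→(p1,b,left)
state=p1 head=3 tape=_aaa[a]b   (p1,a)→(p0,b,stay)
state=p0 head=3 tape=_aaa[b]b   (p0,b)→(p1,b,left)
state=p1 head=2 tape=_aa[a]bb   (p1,a)→(p0,b,stay)
state=p0 head=2 tape=_aa[b]bb   (p0,b)→(p1,b,left)
state=p1 head=1 tape=_a[a]bbb   (p1,a)→(p0,b,stay)
state=p0 head=1 tape=_a[b]bbb   (p0,b)→(p1,b,left)
state=p1 head=0 tape=_[a]bbbb   (p1,a)→(p0,b,stay)
state=p0 head=0 tape=_[b]bbbb   (p0,b)→(p1,b,left)
state=p1 head=-1 tape=[_]bbbbb   (p1,_)→(pH,a,stay)
state=pH head=-1 tape=[a]bbbbb
M halts after 10 transitions.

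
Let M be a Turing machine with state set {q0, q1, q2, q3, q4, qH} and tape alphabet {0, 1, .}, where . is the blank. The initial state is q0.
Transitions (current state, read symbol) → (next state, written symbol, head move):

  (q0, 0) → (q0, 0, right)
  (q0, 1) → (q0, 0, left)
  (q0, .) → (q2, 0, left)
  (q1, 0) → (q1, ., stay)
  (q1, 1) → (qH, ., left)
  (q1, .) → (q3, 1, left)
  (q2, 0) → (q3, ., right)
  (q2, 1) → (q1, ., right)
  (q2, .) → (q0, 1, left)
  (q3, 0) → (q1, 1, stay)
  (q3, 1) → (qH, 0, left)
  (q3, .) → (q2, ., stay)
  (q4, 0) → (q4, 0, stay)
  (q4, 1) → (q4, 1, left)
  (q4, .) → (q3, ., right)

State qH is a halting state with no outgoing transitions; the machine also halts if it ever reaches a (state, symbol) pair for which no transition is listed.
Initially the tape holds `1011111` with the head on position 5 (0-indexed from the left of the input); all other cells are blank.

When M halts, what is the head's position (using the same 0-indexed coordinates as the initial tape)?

6

q0 | 10111[1]1.   read 1 → write 0, move left, go to q0
q0 | 1011[1]01.   read 1 → write 0, move left, go to q0
q0 | 101[1]001.   read 1 → write 0, move left, go to q0
q0 | 10[1]0001.   read 1 → write 0, move left, go to q0
q0 | 1[0]00001.   read 0 → write 0, move right, go to q0
q0 | 10[0]0001.   read 0 → write 0, move right, go to q0
q0 | 100[0]001.   read 0 → write 0, move right, go to q0
q0 | 1000[0]01.   read 0 → write 0, move right, go to q0
q0 | 10000[0]1.   read 0 → write 0, move right, go to q0
q0 | 100000[1].   read 1 → write 0, move left, go to q0
q0 | 10000[0]0.   read 0 → write 0, move right, go to q0
q0 | 100000[0].   read 0 → write 0, move right, go to q0
q0 | 1000000[.]   read . → write 0, move left, go to q2
q2 | 100000[0]0   read 0 → write ., move right, go to q3
q3 | 100000.[0]   read 0 → write 1, move stay, go to q1
q1 | 100000.[1]   read 1 → write ., move left, go to qH
qH | 100000[.].
At halt the head is at cell 6.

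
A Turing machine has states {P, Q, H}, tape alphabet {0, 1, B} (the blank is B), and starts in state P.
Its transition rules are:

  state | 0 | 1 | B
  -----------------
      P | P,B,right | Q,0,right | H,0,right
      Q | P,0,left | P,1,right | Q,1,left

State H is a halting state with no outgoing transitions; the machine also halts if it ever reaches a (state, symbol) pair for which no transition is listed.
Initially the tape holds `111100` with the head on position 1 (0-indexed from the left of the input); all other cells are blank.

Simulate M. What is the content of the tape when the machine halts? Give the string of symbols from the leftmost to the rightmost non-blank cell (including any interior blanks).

101BBB0

P | 1[1]1100BB   read 1 → write 0, move right, go to Q
Q | 10[1]100BB   read 1 → write 1, move right, go to P
P | 101[1]00BB   read 1 → write 0, move right, go to Q
Q | 1010[0]0BB   read 0 → write 0, move left, go to P
P | 101[0]00BB   read 0 → write B, move right, go to P
P | 101B[0]0BB   read 0 → write B, move right, go to P
P | 101BB[0]BB   read 0 → write B, move right, go to P
P | 101BBB[B]B   read B → write 0, move right, go to H
H | 101BBB0[B]
The non-blank tape span at halt is 101BBB0.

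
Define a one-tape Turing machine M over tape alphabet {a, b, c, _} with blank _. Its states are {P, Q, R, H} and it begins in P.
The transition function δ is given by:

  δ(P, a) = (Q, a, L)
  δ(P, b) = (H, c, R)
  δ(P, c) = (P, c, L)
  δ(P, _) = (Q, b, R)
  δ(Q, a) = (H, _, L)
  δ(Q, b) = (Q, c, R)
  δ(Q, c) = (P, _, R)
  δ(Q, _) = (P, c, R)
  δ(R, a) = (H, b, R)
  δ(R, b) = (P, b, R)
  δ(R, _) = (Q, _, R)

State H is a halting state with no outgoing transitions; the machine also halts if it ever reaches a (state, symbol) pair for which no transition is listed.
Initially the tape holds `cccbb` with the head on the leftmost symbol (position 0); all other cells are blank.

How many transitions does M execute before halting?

P | _[c]ccbb   read c → write c, move L, go to P
P | [_]cccbb   read _ → write b, move R, go to Q
Q | b[c]ccbb   read c → write _, move R, go to P
P | b_[c]cbb   read c → write c, move L, go to P
P | b[_]ccbb   read _ → write b, move R, go to Q
Q | bb[c]cbb   read c → write _, move R, go to P
P | bb_[c]bb   read c → write c, move L, go to P
P | bb[_]cbb   read _ → write b, move R, go to Q
Q | bbb[c]bb   read c → write _, move R, go to P
P | bbb_[b]b   read b → write c, move R, go to H
H | bbb_c[b]
M halts after 10 transitions.

10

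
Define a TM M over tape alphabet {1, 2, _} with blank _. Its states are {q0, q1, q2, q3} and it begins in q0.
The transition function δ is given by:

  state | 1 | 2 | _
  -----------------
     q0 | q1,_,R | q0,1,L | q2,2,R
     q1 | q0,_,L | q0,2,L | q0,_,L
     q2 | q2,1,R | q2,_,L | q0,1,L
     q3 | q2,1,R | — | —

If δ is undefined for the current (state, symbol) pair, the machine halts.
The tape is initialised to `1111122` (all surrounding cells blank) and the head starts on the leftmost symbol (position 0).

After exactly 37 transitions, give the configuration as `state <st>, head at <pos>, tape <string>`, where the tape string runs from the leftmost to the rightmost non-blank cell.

state=q0 head=0 tape=_[1]111122   (q0,1)→(q1,_,R)
state=q1 head=1 tape=__[1]11122   (q1,1)→(q0,_,L)
state=q0 head=0 tape=_[_]_11122   (q0,_)→(q2,2,R)
state=q2 head=1 tape=_2[_]11122   (q2,_)→(q0,1,L)
state=q0 head=0 tape=_[2]111122   (q0,2)→(q0,1,L)
state=q0 head=-1 tape=[_]1111122   (q0,_)→(q2,2,R)
state=q2 head=0 tape=2[1]111122   (q2,1)→(q2,1,R)
state=q2 head=1 tape=21[1]11122   (q2,1)→(q2,1,R)
state=q2 head=2 tape=211[1]1122   (q2,1)→(q2,1,R)
state=q2 head=3 tape=2111[1]122   (q2,1)→(q2,1,R)
state=q2 head=4 tape=21111[1]22   (q2,1)→(q2,1,R)
state=q2 head=5 tape=211111[2]2   (q2,2)→(q2,_,L)
state=q2 head=4 tape=21111[1]_2   (q2,1)→(q2,1,R)
state=q2 head=5 tape=211111[_]2   (q2,_)→(q0,1,L)
state=q0 head=4 tape=21111[1]12   (q0,1)→(q1,_,R)
state=q1 head=5 tape=21111_[1]2   (q1,1)→(q0,_,L)
state=q0 head=4 tape=21111[_]_2   (q0,_)→(q2,2,R)
state=q2 head=5 tape=211112[_]2   (q2,_)→(q0,1,L)
state=q0 head=4 tape=21111[2]12   (q0,2)→(q0,1,L)
state=q0 head=3 tape=2111[1]112   (q0,1)→(q1,_,R)
state=q1 head=4 tape=2111_[1]12   (q1,1)→(q0,_,L)
state=q0 head=3 tape=2111[_]_12   (q0,_)→(q2,2,R)
state=q2 head=4 tape=21112[_]12   (q2,_)→(q0,1,L)
state=q0 head=3 tape=2111[2]112   (q0,2)→(q0,1,L)
state=q0 head=2 tape=211[1]1112   (q0,1)→(q1,_,R)
state=q1 head=3 tape=211_[1]112   (q1,1)→(q0,_,L)
state=q0 head=2 tape=211[_]_112   (q0,_)→(q2,2,R)
state=q2 head=3 tape=2112[_]112   (q2,_)→(q0,1,L)
state=q0 head=2 tape=211[2]1112   (q0,2)→(q0,1,L)
state=q0 head=1 tape=21[1]11112   (q0,1)→(q1,_,R)
state=q1 head=2 tape=21_[1]1112   (q1,1)→(q0,_,L)
state=q0 head=1 tape=21[_]_1112   (q0,_)→(q2,2,R)
state=q2 head=2 tape=212[_]1112   (q2,_)→(q0,1,L)
state=q0 head=1 tape=21[2]11112   (q0,2)→(q0,1,L)
state=q0 head=0 tape=2[1]111112   (q0,1)→(q1,_,R)
state=q1 head=1 tape=2_[1]11112   (q1,1)→(q0,_,L)
state=q0 head=0 tape=2[_]_11112   (q0,_)→(q2,2,R)
state=q2 head=1 tape=22[_]11112
After 37 steps: state q2, head at 1, tape 22_11112.

state q2, head at 1, tape 22_11112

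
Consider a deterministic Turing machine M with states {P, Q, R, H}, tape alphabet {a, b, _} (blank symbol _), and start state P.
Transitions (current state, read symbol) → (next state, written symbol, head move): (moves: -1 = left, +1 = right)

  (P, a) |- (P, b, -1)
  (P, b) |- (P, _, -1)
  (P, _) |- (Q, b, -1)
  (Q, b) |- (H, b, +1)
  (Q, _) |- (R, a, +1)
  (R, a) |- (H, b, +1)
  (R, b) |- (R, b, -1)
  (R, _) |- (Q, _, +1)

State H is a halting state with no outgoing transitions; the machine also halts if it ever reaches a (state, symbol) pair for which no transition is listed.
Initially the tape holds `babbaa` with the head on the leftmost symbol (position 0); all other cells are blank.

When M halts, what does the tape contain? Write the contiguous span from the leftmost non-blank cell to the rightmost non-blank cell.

P | __[b]abbaa   read b → write _, move -1, go to P
P | _[_]_abbaa   read _ → write b, move -1, go to Q
Q | [_]b_abbaa   read _ → write a, move +1, go to R
R | a[b]_abbaa   read b → write b, move -1, go to R
R | [a]b_abbaa   read a → write b, move +1, go to H
H | b[b]_abbaa
The non-blank tape span at halt is bb_abbaa.

bb_abbaa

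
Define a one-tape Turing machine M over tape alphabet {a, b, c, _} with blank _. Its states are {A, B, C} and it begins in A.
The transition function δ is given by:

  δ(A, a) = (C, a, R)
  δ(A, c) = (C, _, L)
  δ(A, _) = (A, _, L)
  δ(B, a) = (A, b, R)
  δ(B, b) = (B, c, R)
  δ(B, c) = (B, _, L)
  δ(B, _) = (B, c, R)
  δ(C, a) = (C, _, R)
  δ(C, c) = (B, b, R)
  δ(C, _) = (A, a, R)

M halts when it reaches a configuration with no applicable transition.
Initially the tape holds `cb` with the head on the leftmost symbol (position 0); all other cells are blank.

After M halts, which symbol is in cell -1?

A | _[c]b   read c → write _, move L, go to C
C | [_]_b   read _ → write a, move R, go to A
A | a[_]b   read _ → write _, move L, go to A
A | [a]_b   read a → write a, move R, go to C
C | a[_]b   read _ → write a, move R, go to A
A | aa[b]
Cell -1 holds a when M halts.

a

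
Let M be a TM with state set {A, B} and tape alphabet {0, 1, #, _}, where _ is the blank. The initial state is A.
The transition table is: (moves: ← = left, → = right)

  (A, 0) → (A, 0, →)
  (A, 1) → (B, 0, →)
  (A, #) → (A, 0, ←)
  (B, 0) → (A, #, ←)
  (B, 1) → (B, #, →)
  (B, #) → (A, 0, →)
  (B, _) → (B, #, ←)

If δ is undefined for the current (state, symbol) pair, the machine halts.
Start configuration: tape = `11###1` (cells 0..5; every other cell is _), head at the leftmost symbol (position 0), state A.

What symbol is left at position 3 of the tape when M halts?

0

A | [1]1###1__   read 1 → write 0, move →, go to B
B | 0[1]###1__   read 1 → write #, move →, go to B
B | 0#[#]##1__   read # → write 0, move →, go to A
A | 0#0[#]#1__   read # → write 0, move ←, go to A
A | 0#[0]0#1__   read 0 → write 0, move →, go to A
A | 0#0[0]#1__   read 0 → write 0, move →, go to A
A | 0#00[#]1__   read # → write 0, move ←, go to A
A | 0#0[0]01__   read 0 → write 0, move →, go to A
A | 0#00[0]1__   read 0 → write 0, move →, go to A
A | 0#000[1]__   read 1 → write 0, move →, go to B
B | 0#0000[_]_   read _ → write #, move ←, go to B
B | 0#000[0]#_   read 0 → write #, move ←, go to A
A | 0#00[0]##_   read 0 → write 0, move →, go to A
A | 0#000[#]#_   read # → write 0, move ←, go to A
A | 0#00[0]0#_   read 0 → write 0, move →, go to A
A | 0#000[0]#_   read 0 → write 0, move →, go to A
A | 0#0000[#]_   read # → write 0, move ←, go to A
A | 0#000[0]0_   read 0 → write 0, move →, go to A
A | 0#0000[0]_   read 0 → write 0, move →, go to A
A | 0#00000[_]
Cell 3 holds 0 when M halts.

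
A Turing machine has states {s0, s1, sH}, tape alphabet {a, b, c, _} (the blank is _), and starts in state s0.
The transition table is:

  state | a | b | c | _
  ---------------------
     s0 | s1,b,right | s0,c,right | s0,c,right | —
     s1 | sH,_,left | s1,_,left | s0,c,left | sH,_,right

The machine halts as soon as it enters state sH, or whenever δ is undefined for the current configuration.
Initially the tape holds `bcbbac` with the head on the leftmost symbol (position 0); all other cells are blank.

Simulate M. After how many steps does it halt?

state=s0 head=0 tape=[b]cbbac_   (s0,b)→(s0,c,right)
state=s0 head=1 tape=c[c]bbac_   (s0,c)→(s0,c,right)
state=s0 head=2 tape=cc[b]bac_   (s0,b)→(s0,c,right)
state=s0 head=3 tape=ccc[b]ac_   (s0,b)→(s0,c,right)
state=s0 head=4 tape=cccc[a]c_   (s0,a)→(s1,b,right)
state=s1 head=5 tape=ccccb[c]_   (s1,c)→(s0,c,left)
state=s0 head=4 tape=cccc[b]c_   (s0,b)→(s0,c,right)
state=s0 head=5 tape=ccccc[c]_   (s0,c)→(s0,c,right)
state=s0 head=6 tape=cccccc[_]
M halts after 8 transitions.

8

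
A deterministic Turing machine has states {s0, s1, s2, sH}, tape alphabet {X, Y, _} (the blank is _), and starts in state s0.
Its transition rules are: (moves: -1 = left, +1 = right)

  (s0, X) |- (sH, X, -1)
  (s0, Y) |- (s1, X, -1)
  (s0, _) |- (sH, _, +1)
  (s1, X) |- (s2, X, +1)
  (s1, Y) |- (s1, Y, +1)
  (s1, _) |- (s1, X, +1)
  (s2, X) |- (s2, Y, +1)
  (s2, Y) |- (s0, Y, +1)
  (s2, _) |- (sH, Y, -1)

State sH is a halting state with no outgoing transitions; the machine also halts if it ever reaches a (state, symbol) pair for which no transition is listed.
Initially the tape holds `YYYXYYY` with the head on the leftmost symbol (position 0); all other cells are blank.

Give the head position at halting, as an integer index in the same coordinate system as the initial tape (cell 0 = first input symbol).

8

state=s0 head=0 tape=_[Y]YYXYYY__   (s0,Y)→(s1,X,-1)
state=s1 head=-1 tape=[_]XYYXYYY__   (s1,_)→(s1,X,+1)
state=s1 head=0 tape=X[X]YYXYYY__   (s1,X)→(s2,X,+1)
state=s2 head=1 tape=XX[Y]YXYYY__   (s2,Y)→(s0,Y,+1)
state=s0 head=2 tape=XXY[Y]XYYY__   (s0,Y)→(s1,X,-1)
state=s1 head=1 tape=XX[Y]XXYYY__   (s1,Y)→(s1,Y,+1)
state=s1 head=2 tape=XXY[X]XYYY__   (s1,X)→(s2,X,+1)
state=s2 head=3 tape=XXYX[X]YYY__   (s2,X)→(s2,Y,+1)
state=s2 head=4 tape=XXYXY[Y]YY__   (s2,Y)→(s0,Y,+1)
state=s0 head=5 tape=XXYXYY[Y]Y__   (s0,Y)→(s1,X,-1)
state=s1 head=4 tape=XXYXY[Y]XY__   (s1,Y)→(s1,Y,+1)
state=s1 head=5 tape=XXYXYY[X]Y__   (s1,X)→(s2,X,+1)
state=s2 head=6 tape=XXYXYYX[Y]__   (s2,Y)→(s0,Y,+1)
state=s0 head=7 tape=XXYXYYXY[_]_   (s0,_)→(sH,_,+1)
state=sH head=8 tape=XXYXYYXY_[_]
At halt the head is at cell 8.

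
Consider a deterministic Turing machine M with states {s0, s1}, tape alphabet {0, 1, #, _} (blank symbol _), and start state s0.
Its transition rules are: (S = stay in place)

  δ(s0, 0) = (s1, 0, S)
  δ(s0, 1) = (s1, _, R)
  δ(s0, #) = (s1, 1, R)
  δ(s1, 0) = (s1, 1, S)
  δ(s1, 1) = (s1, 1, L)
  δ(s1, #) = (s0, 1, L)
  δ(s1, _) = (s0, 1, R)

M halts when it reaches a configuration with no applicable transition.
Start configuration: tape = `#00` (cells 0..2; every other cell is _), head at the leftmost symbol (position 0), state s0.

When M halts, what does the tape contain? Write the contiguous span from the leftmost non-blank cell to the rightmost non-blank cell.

111_1

state=s0 head=0 tape=_[#]00__   (s0,#)→(s1,1,R)
state=s1 head=1 tape=_1[0]0__   (s1,0)→(s1,1,S)
state=s1 head=1 tape=_1[1]0__   (s1,1)→(s1,1,L)
state=s1 head=0 tape=_[1]10__   (s1,1)→(s1,1,L)
state=s1 head=-1 tape=[_]110__   (s1,_)→(s0,1,R)
state=s0 head=0 tape=1[1]10__   (s0,1)→(s1,_,R)
state=s1 head=1 tape=1_[1]0__   (s1,1)→(s1,1,L)
state=s1 head=0 tape=1[_]10__   (s1,_)→(s0,1,R)
state=s0 head=1 tape=11[1]0__   (s0,1)→(s1,_,R)
state=s1 head=2 tape=11_[0]__   (s1,0)→(s1,1,S)
state=s1 head=2 tape=11_[1]__   (s1,1)→(s1,1,L)
state=s1 head=1 tape=11[_]1__   (s1,_)→(s0,1,R)
state=s0 head=2 tape=111[1]__   (s0,1)→(s1,_,R)
state=s1 head=3 tape=111_[_]_   (s1,_)→(s0,1,R)
state=s0 head=4 tape=111_1[_]
The non-blank tape span at halt is 111_1.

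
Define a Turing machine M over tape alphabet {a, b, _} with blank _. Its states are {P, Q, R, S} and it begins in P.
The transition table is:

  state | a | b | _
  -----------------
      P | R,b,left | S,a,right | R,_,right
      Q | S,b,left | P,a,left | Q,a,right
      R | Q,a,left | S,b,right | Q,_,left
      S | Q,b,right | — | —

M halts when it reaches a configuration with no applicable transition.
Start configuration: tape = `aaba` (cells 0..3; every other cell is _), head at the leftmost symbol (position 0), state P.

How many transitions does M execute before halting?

P | ___[a]aba   read a → write b, move left, go to R
R | __[_]baba   read _ → write _, move left, go to Q
Q | _[_]_baba   read _ → write a, move right, go to Q
Q | _a[_]baba   read _ → write a, move right, go to Q
Q | _aa[b]aba   read b → write a, move left, go to P
P | _a[a]aaba   read a → write b, move left, go to R
R | _[a]baaba   read a → write a, move left, go to Q
Q | [_]abaaba   read _ → write a, move right, go to Q
Q | a[a]baaba   read a → write b, move left, go to S
S | [a]bbaaba   read a → write b, move right, go to Q
Q | b[b]baaba   read b → write a, move left, go to P
P | [b]abaaba   read b → write a, move right, go to S
S | a[a]baaba   read a → write b, move right, go to Q
Q | ab[b]aaba   read b → write a, move left, go to P
P | a[b]aaaba   read b → write a, move right, go to S
S | aa[a]aaba   read a → write b, move right, go to Q
Q | aab[a]aba   read a → write b, move left, go to S
S | aa[b]baba
M halts after 17 transitions.

17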